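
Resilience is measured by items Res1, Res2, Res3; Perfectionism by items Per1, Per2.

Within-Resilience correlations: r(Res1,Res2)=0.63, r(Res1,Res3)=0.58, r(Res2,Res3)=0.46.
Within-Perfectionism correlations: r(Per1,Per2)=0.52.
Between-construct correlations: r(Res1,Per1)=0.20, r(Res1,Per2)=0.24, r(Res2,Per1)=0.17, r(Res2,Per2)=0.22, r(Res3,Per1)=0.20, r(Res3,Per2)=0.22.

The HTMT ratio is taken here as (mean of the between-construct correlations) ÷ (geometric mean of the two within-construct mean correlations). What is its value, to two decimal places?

0.39

Mean between = 1.25/6 = 0.2083.
Mean within-Res = 1.67/3 = 0.5567; mean within-Per = 0.52/1 = 0.5200.
Geometric mean = √(0.5567 × 0.5200) = 0.5380.
HTMT = 0.2083 / 0.5380 = 0.39.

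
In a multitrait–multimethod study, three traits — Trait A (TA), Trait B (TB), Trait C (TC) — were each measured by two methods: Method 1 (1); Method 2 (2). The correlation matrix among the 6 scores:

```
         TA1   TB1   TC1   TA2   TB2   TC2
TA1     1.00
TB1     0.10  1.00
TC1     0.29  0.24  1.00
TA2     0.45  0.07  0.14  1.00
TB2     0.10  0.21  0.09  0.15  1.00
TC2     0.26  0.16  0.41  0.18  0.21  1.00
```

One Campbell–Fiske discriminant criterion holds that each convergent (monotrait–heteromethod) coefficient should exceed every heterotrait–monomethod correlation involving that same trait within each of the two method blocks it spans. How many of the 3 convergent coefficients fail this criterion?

Checking each validity diagonal entry against its comparison values:
TA (methods 1·2): 0.45 vs {0.10, 0.15, 0.29, 0.18} → pass.
TB (methods 1·2): 0.21 vs {0.10, 0.15, 0.24, 0.21} → fail.
TC (methods 1·2): 0.41 vs {0.29, 0.18, 0.24, 0.21} → pass.
1 of 3 fail.

1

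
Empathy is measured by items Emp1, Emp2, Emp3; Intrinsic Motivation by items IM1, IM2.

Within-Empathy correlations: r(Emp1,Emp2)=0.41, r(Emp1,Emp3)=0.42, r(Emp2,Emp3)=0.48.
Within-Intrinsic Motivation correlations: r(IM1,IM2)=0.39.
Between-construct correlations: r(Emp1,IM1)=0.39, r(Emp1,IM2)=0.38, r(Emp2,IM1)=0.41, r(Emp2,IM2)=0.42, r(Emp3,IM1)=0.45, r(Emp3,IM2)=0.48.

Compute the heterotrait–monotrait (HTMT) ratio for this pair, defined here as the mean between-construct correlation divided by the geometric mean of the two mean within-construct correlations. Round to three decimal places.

Mean between = 2.53/6 = 0.4217.
Mean within-Emp = 1.31/3 = 0.4367; mean within-IM = 0.39/1 = 0.3900.
Geometric mean = √(0.4367 × 0.3900) = 0.4127.
HTMT = 0.4217 / 0.4127 = 1.022.

1.022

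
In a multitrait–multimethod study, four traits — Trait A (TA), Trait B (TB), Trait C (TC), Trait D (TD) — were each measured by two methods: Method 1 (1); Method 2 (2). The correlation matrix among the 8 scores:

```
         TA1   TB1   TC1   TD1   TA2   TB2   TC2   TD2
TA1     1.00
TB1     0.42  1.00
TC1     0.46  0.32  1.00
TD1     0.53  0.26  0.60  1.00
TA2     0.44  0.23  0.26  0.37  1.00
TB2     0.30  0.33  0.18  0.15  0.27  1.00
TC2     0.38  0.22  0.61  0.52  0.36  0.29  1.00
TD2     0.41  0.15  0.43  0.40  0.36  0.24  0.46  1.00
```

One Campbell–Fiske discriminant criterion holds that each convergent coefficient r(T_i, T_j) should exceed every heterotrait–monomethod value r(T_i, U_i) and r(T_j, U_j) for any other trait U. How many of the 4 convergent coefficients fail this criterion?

Convergent coefficients and their comparison sets:
TA (methods 1·2): 0.44 vs {0.42, 0.27, 0.46, 0.36, 0.53, 0.36} → fail.
TB (methods 1·2): 0.33 vs {0.42, 0.27, 0.32, 0.29, 0.26, 0.24} → fail.
TC (methods 1·2): 0.61 vs {0.46, 0.36, 0.32, 0.29, 0.60, 0.46} → pass.
TD (methods 1·2): 0.40 vs {0.53, 0.36, 0.26, 0.24, 0.60, 0.46} → fail.
3 of 4 fail.

3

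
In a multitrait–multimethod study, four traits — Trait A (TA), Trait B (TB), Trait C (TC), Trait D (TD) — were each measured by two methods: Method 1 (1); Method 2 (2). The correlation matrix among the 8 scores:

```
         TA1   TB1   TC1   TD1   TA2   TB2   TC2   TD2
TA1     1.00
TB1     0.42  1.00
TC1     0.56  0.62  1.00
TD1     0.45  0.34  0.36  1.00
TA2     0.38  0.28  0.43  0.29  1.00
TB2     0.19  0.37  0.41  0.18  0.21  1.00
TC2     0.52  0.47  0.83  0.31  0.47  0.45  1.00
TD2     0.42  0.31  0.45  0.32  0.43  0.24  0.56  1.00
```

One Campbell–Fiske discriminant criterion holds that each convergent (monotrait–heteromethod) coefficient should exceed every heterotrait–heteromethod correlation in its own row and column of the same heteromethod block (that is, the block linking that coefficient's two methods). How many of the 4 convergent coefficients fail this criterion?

3

Each convergent coefficient versus the relevant comparison correlations:
TA (methods 1·2): 0.38 vs {0.19, 0.28, 0.52, 0.43, 0.42, 0.29} → fail.
TB (methods 1·2): 0.37 vs {0.28, 0.19, 0.47, 0.41, 0.31, 0.18} → fail.
TC (methods 1·2): 0.83 vs {0.43, 0.52, 0.41, 0.47, 0.45, 0.31} → pass.
TD (methods 1·2): 0.32 vs {0.29, 0.42, 0.18, 0.31, 0.31, 0.45} → fail.
3 of 4 fail.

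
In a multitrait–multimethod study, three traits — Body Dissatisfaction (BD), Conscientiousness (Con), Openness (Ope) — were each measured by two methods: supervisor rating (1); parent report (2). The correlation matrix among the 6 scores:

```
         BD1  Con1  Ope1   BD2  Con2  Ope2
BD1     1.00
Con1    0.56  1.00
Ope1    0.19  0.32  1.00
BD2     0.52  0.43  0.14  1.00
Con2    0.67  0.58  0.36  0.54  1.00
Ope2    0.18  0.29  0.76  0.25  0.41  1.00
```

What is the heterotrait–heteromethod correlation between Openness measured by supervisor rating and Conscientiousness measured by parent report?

0.36

Different traits and methods: r(Ope1, Con2) = 0.36.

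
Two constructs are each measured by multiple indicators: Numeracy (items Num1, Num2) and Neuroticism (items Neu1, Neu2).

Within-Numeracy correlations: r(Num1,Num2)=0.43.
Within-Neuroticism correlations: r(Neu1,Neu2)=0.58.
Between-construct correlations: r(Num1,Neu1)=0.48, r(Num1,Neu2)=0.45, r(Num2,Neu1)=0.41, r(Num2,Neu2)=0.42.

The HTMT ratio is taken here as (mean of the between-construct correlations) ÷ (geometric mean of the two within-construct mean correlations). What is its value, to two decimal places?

0.88

Mean between = 1.76/4 = 0.4400.
Mean within-Num = 0.43/1 = 0.4300; mean within-Neu = 0.58/1 = 0.5800.
Geometric mean = √(0.4300 × 0.5800) = 0.4994.
HTMT = 0.4400 / 0.4994 = 0.88.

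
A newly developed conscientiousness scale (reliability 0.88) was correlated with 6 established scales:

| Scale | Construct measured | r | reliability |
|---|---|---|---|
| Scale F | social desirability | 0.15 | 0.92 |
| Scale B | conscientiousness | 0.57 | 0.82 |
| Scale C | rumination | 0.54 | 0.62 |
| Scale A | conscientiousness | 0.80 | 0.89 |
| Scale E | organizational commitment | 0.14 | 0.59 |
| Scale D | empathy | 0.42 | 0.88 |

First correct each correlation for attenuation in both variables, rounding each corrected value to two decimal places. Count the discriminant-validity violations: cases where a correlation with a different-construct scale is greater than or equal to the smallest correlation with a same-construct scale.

1

Disattenuated r (r / √(r_scale · r_new)):
  Scale F (disc): 0.15 / √(0.92·0.88) = 0.17
  Scale B (conv): 0.57 / √(0.82·0.88) = 0.67
  Scale C (disc): 0.54 / √(0.62·0.88) = 0.73
  Scale A (conv): 0.80 / √(0.89·0.88) = 0.90
  Scale E (disc): 0.14 / √(0.59·0.88) = 0.19
  Scale D (disc): 0.42 / √(0.88·0.88) = 0.48
Smallest convergent = 0.67. Discriminant values: 0.17, 0.73, 0.19, 0.48; count ≥ 0.67 → 1.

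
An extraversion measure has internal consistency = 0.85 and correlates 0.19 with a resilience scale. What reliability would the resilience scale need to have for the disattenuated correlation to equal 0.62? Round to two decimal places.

r_true = r_obs / √(r_xx · r_yy) ⇒ 0.62 = 0.19 / √(0.85 · r_yy).
√(0.85 · r_yy) = 0.19 / 0.62 = 0.3065; 0.85 · r_yy = 0.0939; r_yy = 0.0939 / 0.85 ≈ 0.11.

0.11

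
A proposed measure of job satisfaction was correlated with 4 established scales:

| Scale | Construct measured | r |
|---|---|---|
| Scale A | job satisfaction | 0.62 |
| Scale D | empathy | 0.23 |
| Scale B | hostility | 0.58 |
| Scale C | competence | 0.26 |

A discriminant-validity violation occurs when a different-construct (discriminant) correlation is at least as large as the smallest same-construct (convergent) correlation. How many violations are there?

Convergent (same construct = job satisfaction): Scale A.
Smallest convergent = 0.62. Discriminant values: 0.23, 0.58, 0.26; count ≥ 0.62 → 0.

0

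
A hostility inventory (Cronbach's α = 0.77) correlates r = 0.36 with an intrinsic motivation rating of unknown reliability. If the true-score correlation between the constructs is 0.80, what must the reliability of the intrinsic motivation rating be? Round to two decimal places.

r_true = r_obs / √(r_xx · r_yy) ⇒ 0.80 = 0.36 / √(0.77 · r_yy).
√(0.77 · r_yy) = 0.36 / 0.80 = 0.4500; 0.77 · r_yy = 0.2025; r_yy = 0.2025 / 0.77 ≈ 0.26.

0.26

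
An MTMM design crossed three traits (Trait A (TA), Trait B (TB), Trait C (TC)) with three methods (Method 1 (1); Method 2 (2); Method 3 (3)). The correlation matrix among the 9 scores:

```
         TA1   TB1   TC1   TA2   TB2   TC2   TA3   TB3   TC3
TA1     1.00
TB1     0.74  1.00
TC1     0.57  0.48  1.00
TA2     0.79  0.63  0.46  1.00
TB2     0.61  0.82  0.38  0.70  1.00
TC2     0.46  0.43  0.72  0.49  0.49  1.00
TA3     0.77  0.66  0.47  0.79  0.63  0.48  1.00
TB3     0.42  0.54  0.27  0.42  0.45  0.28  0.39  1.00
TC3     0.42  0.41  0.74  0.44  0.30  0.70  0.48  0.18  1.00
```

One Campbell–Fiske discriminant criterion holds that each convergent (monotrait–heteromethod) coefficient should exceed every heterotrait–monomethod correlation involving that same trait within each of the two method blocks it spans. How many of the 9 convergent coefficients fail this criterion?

2

Each convergent coefficient versus the relevant comparison correlations:
TA (methods 1·2): 0.79 vs {0.74, 0.70, 0.57, 0.49} → pass.
TA (methods 1·3): 0.77 vs {0.74, 0.39, 0.57, 0.48} → pass.
TA (methods 2·3): 0.79 vs {0.70, 0.39, 0.49, 0.48} → pass.
TB (methods 1·2): 0.82 vs {0.74, 0.70, 0.48, 0.49} → pass.
TB (methods 1·3): 0.54 vs {0.74, 0.39, 0.48, 0.18} → fail.
TB (methods 2·3): 0.45 vs {0.70, 0.39, 0.49, 0.18} → fail.
TC (methods 1·2): 0.72 vs {0.57, 0.49, 0.48, 0.49} → pass.
TC (methods 1·3): 0.74 vs {0.57, 0.48, 0.48, 0.18} → pass.
TC (methods 2·3): 0.70 vs {0.49, 0.48, 0.49, 0.18} → pass.
2 of 9 fail.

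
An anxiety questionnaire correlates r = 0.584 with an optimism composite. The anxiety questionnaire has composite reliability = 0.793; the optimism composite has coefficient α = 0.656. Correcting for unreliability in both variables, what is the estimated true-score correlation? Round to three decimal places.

r_true = r_obs / √(r_xx · r_yy) = 0.584 / √(0.793 × 0.656) = 0.584 / √0.520208 = 0.584 / 0.7213 ≈ 0.810.

0.810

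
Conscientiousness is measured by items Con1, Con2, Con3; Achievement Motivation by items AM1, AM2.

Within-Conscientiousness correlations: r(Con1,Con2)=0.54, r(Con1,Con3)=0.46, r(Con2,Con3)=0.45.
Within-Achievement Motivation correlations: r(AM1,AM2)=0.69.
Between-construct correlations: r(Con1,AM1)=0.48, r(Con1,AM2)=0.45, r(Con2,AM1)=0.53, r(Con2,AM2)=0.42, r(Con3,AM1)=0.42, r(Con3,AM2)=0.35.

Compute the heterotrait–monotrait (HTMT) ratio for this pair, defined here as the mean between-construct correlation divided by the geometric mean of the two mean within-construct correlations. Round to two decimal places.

0.76

Between-construct mean = 2.65/6 = 0.4417.
Mean within-Con = 1.45/3 = 0.4833; mean within-AM = 0.69/1 = 0.6900.
Geometric mean = √(0.4833 × 0.6900) = 0.5775.
HTMT = 0.4417 / 0.5775 = 0.76.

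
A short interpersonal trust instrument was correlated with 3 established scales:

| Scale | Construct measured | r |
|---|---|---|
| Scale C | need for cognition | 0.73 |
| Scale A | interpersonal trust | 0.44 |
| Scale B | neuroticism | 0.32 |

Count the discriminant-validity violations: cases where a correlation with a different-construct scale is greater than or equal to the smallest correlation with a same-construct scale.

Convergent (same construct = interpersonal trust): Scale A.
Smallest convergent = 0.44. Discriminant values: 0.73, 0.32; count ≥ 0.44 → 1.

1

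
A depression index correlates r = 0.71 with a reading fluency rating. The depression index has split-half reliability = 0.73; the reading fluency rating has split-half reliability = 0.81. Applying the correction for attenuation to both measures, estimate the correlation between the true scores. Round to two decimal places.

0.92

r_true = r_obs / √(r_xx · r_yy) = 0.71 / √(0.73 × 0.81) = 0.71 / √0.5913 = 0.71 / 0.7690 ≈ 0.92.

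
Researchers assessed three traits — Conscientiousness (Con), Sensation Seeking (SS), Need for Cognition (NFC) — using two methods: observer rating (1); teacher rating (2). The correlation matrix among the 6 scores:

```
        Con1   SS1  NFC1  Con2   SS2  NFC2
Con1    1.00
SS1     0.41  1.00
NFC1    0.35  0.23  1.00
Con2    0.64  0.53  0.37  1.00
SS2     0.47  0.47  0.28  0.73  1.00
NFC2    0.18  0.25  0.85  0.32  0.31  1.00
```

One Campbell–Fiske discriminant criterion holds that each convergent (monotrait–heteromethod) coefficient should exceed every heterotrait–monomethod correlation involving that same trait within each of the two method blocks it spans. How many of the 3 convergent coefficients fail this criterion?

2

Each convergent coefficient versus the relevant comparison correlations:
Con (methods 1·2): 0.64 vs {0.41, 0.73, 0.35, 0.32} → fail.
SS (methods 1·2): 0.47 vs {0.41, 0.73, 0.23, 0.31} → fail.
NFC (methods 1·2): 0.85 vs {0.35, 0.32, 0.23, 0.31} → pass.
2 of 3 fail.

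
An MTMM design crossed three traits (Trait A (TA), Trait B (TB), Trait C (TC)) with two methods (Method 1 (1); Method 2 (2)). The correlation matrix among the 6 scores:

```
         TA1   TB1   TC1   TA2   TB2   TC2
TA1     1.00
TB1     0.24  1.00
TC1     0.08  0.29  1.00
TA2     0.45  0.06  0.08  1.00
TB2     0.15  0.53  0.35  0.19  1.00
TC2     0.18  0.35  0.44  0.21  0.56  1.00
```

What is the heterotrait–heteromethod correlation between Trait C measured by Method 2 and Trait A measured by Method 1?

0.18

Different traits and methods: r(TC2, TA1) = 0.18.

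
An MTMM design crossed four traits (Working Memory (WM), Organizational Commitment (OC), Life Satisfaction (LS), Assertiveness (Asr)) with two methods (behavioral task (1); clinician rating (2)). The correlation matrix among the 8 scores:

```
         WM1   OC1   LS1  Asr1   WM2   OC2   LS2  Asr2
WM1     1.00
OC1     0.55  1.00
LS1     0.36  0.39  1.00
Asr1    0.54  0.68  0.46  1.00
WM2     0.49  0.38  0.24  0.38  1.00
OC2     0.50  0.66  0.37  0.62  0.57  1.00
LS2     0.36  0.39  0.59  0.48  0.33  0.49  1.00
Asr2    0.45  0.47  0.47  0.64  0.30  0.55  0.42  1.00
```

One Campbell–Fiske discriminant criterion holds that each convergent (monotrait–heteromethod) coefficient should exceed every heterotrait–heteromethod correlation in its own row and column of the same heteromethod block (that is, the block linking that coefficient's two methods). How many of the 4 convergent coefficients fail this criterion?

Each convergent coefficient versus the relevant comparison correlations:
WM (methods 1·2): 0.49 vs {0.50, 0.38, 0.36, 0.24, 0.45, 0.38} → fail.
OC (methods 1·2): 0.66 vs {0.38, 0.50, 0.39, 0.37, 0.47, 0.62} → pass.
LS (methods 1·2): 0.59 vs {0.24, 0.36, 0.37, 0.39, 0.47, 0.48} → pass.
Asr (methods 1·2): 0.64 vs {0.38, 0.45, 0.62, 0.47, 0.48, 0.47} → pass.
1 of 4 fail.

1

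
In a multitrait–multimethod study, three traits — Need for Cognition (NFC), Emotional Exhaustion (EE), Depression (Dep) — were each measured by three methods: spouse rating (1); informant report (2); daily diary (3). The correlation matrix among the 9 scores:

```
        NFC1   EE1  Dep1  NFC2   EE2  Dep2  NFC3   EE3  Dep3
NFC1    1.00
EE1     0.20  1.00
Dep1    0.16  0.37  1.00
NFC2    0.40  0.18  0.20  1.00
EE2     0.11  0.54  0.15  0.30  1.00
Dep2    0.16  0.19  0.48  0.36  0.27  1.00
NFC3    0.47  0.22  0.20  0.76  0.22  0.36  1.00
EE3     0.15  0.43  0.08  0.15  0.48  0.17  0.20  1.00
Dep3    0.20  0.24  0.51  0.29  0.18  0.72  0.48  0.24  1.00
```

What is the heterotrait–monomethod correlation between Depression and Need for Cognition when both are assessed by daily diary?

0.48

Different traits, same method: r(Dep3, NFC3) = 0.48.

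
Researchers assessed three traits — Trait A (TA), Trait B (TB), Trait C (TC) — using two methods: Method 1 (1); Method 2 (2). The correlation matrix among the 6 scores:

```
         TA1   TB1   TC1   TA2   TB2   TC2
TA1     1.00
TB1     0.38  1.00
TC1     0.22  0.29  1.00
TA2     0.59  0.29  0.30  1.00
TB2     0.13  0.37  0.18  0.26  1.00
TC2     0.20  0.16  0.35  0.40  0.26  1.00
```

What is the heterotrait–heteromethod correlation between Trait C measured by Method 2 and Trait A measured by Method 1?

Different traits and methods: r(TC2, TA1) = 0.20.

0.20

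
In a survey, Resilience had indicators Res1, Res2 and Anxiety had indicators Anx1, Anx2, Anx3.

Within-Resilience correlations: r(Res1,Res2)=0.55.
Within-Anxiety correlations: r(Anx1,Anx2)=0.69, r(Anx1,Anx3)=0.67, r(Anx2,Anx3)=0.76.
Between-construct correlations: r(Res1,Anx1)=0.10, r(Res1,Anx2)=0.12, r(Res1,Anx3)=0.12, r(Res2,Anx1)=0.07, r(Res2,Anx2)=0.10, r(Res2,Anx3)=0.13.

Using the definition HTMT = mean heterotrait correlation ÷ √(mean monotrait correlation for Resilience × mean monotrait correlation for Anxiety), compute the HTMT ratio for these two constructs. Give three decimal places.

0.171

Mean heterotrait r = 0.64/6 = 0.1067.
Mean within-Res = 0.55/1 = 0.5500; mean within-Anx = 2.12/3 = 0.7067.
Geometric mean = √(0.5500 × 0.7067) = 0.6234.
HTMT = 0.1067 / 0.6234 = 0.171.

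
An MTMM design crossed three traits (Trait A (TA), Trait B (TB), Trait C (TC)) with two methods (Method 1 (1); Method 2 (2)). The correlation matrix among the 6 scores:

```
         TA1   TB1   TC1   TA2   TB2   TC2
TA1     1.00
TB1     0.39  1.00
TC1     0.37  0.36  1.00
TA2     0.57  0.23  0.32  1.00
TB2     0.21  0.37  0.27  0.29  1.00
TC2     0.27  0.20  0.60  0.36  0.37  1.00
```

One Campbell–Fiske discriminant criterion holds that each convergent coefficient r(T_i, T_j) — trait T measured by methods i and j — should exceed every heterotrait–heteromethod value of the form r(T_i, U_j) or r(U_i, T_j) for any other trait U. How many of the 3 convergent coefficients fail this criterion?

Each convergent coefficient versus the relevant comparison correlations:
TA (methods 1·2): 0.57 vs {0.21, 0.23, 0.27, 0.32} → pass.
TB (methods 1·2): 0.37 vs {0.23, 0.21, 0.20, 0.27} → pass.
TC (methods 1·2): 0.60 vs {0.32, 0.27, 0.27, 0.20} → pass.
0 of 3 fail.

0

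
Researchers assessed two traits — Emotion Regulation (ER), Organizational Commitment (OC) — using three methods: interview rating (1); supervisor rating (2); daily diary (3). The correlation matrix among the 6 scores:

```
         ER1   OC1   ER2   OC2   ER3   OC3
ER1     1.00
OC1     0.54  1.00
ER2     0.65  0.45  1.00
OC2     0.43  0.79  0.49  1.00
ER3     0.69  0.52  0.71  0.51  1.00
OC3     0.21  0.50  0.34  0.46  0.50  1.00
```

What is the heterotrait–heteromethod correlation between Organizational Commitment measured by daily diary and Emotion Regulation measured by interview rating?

0.21

Different traits and methods: r(OC3, ER1) = 0.21.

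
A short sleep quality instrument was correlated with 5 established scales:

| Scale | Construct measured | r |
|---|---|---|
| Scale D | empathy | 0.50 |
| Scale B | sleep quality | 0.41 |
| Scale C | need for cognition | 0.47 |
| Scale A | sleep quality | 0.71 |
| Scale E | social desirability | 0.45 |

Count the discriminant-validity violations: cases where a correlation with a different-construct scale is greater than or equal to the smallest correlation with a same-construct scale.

3

Convergent (same construct = sleep quality): Scale B, Scale A.
Smallest convergent = 0.41. Discriminant values: 0.50, 0.47, 0.45; count ≥ 0.41 → 3.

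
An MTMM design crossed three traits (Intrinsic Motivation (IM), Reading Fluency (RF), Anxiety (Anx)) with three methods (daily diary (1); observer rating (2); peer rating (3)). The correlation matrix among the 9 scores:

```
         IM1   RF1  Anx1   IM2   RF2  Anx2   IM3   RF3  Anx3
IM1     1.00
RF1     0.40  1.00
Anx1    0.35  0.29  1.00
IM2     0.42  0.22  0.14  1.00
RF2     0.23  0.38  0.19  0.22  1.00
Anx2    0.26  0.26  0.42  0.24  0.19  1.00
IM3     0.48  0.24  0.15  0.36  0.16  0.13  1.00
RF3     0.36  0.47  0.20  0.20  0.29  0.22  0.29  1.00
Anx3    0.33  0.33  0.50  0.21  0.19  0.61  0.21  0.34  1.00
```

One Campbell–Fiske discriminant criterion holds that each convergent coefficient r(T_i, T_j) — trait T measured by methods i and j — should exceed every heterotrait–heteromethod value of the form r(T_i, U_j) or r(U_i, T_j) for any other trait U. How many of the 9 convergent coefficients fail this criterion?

Convergent coefficients and their comparison sets:
IM (methods 1·2): 0.42 vs {0.23, 0.22, 0.26, 0.14} → pass.
IM (methods 1·3): 0.48 vs {0.36, 0.24, 0.33, 0.15} → pass.
IM (methods 2·3): 0.36 vs {0.20, 0.16, 0.21, 0.13} → pass.
RF (methods 1·2): 0.38 vs {0.22, 0.23, 0.26, 0.19} → pass.
RF (methods 1·3): 0.47 vs {0.24, 0.36, 0.33, 0.20} → pass.
RF (methods 2·3): 0.29 vs {0.16, 0.20, 0.19, 0.22} → pass.
Anx (methods 1·2): 0.42 vs {0.14, 0.26, 0.19, 0.26} → pass.
Anx (methods 1·3): 0.50 vs {0.15, 0.33, 0.20, 0.33} → pass.
Anx (methods 2·3): 0.61 vs {0.13, 0.21, 0.22, 0.19} → pass.
0 of 9 fail.

0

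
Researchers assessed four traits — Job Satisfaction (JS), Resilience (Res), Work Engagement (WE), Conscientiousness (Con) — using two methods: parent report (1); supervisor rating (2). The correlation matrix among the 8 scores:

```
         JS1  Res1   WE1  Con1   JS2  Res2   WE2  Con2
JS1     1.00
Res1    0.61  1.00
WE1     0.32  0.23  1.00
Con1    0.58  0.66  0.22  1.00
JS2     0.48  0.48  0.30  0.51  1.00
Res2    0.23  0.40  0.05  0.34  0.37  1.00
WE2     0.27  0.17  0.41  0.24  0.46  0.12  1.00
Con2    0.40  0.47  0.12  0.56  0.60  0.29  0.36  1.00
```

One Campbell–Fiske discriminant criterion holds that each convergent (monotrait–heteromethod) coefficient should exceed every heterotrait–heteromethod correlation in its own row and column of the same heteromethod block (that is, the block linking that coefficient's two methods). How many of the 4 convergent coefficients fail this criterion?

Each convergent coefficient versus the relevant comparison correlations:
JS (methods 1·2): 0.48 vs {0.23, 0.48, 0.27, 0.30, 0.40, 0.51} → fail.
Res (methods 1·2): 0.40 vs {0.48, 0.23, 0.17, 0.05, 0.47, 0.34} → fail.
WE (methods 1·2): 0.41 vs {0.30, 0.27, 0.05, 0.17, 0.12, 0.24} → pass.
Con (methods 1·2): 0.56 vs {0.51, 0.40, 0.34, 0.47, 0.24, 0.12} → pass.
2 of 4 fail.

2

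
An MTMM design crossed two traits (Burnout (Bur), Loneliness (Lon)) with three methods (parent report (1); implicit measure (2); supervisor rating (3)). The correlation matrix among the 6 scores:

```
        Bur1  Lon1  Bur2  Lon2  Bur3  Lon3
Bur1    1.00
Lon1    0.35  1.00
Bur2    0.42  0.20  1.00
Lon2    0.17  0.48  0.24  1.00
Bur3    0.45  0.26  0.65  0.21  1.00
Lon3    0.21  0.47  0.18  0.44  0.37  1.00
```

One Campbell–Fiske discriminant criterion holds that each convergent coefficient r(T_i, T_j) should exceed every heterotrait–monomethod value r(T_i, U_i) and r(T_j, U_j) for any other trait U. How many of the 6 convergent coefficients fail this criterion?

0

Convergent coefficients and their comparison sets:
Bur (methods 1·2): 0.42 vs {0.35, 0.24} → pass.
Bur (methods 1·3): 0.45 vs {0.35, 0.37} → pass.
Bur (methods 2·3): 0.65 vs {0.24, 0.37} → pass.
Lon (methods 1·2): 0.48 vs {0.35, 0.24} → pass.
Lon (methods 1·3): 0.47 vs {0.35, 0.37} → pass.
Lon (methods 2·3): 0.44 vs {0.24, 0.37} → pass.
0 of 6 fail.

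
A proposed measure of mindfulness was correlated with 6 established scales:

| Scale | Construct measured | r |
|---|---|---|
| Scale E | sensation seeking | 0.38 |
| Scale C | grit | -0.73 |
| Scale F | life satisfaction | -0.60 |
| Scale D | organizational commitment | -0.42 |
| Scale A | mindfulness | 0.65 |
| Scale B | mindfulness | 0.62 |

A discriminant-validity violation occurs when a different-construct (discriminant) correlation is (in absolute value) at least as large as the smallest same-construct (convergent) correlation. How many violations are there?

Convergent (same construct = mindfulness): Scale A, Scale B.
Smallest convergent = 0.62. Discriminant |r|: 0.38, 0.73, 0.60, 0.42; count ≥ 0.62 → 1.

1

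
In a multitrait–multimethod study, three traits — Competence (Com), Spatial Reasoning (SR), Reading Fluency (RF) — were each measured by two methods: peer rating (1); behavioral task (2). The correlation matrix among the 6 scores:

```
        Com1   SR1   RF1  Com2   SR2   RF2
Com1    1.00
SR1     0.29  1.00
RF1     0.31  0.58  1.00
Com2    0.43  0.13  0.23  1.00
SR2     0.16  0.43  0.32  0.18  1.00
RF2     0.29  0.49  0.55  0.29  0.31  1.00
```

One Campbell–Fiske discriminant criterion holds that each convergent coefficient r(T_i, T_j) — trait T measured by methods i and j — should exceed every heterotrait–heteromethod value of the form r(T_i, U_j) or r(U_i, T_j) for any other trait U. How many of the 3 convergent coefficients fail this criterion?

Convergent coefficients and their comparison sets:
Com (methods 1·2): 0.43 vs {0.16, 0.13, 0.29, 0.23} → pass.
SR (methods 1·2): 0.43 vs {0.13, 0.16, 0.49, 0.32} → fail.
RF (methods 1·2): 0.55 vs {0.23, 0.29, 0.32, 0.49} → pass.
1 of 3 fail.

1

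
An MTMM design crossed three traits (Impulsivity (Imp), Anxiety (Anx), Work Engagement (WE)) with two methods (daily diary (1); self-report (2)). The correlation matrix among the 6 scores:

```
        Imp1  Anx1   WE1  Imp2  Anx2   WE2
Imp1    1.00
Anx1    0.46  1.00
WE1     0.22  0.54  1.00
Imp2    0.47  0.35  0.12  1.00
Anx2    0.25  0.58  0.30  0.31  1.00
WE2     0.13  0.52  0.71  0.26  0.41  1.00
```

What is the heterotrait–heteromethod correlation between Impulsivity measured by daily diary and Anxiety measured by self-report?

0.25

Different traits and methods: r(Imp1, Anx2) = 0.25.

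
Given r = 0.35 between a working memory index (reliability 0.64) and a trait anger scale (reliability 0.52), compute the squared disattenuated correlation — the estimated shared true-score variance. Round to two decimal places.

Disattenuated r = 0.35 / √(0.64 × 0.52) = 0.35 / 0.5769 = 0.6067.
Shared true-score variance = 0.6067² = 0.3681 ≈ 0.37.

0.37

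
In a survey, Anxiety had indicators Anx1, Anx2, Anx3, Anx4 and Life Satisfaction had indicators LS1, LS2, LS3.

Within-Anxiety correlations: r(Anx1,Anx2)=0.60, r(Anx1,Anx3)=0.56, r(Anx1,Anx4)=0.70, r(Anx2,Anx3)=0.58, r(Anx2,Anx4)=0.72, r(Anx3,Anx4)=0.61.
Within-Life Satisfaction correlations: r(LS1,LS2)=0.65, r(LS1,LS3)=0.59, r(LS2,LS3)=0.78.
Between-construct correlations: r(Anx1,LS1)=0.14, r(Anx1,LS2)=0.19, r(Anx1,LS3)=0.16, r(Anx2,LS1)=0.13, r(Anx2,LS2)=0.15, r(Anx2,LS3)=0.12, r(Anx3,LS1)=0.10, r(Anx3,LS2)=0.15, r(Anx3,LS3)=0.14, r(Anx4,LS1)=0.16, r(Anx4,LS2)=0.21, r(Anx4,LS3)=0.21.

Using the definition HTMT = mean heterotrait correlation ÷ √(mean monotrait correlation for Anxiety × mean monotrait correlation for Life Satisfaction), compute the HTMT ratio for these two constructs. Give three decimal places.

Mean between = 1.86/12 = 0.1550.
Mean within-Anx = 3.77/6 = 0.6283; mean within-LS = 2.02/3 = 0.6733.
Geometric mean = √(0.6283 × 0.6733) = 0.6504.
HTMT = 0.1550 / 0.6504 = 0.238.

0.238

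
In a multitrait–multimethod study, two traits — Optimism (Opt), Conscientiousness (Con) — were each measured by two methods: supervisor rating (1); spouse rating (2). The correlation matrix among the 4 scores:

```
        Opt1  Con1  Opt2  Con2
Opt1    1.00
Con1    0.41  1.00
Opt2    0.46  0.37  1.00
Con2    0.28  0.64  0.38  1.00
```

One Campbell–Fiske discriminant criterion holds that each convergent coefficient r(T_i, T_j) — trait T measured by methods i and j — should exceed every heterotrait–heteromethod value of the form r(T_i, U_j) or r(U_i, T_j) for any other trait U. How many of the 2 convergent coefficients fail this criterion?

0

Checking each validity diagonal entry against its comparison values:
Opt (methods 1·2): 0.46 vs {0.28, 0.37} → pass.
Con (methods 1·2): 0.64 vs {0.37, 0.28} → pass.
0 of 2 fail.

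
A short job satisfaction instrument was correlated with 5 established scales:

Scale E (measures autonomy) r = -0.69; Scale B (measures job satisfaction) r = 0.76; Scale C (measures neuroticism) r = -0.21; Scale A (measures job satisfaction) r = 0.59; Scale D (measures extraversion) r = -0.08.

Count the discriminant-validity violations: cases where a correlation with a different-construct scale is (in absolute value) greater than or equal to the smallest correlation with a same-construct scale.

1

Convergent (same construct = job satisfaction): Scale B, Scale A.
Smallest convergent = 0.59. Discriminant |r|: 0.69, 0.21, 0.08; count ≥ 0.59 → 1.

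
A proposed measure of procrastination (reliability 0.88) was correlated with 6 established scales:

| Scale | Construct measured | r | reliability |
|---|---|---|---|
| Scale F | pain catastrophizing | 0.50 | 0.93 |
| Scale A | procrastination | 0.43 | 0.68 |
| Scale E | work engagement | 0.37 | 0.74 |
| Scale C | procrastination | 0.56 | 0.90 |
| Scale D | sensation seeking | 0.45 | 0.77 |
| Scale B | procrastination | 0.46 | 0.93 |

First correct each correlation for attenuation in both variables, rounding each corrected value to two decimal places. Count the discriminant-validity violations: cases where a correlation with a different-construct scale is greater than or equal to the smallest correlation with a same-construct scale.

2

Disattenuated r (r / √(r_scale · r_new)):
  Scale F (disc): 0.50 / √(0.93·0.88) = 0.55
  Scale A (conv): 0.43 / √(0.68·0.88) = 0.56
  Scale E (disc): 0.37 / √(0.74·0.88) = 0.46
  Scale C (conv): 0.56 / √(0.90·0.88) = 0.63
  Scale D (disc): 0.45 / √(0.77·0.88) = 0.55
  Scale B (conv): 0.46 / √(0.93·0.88) = 0.51
Smallest convergent = 0.51. Discriminant values: 0.55, 0.46, 0.55; count ≥ 0.51 → 2.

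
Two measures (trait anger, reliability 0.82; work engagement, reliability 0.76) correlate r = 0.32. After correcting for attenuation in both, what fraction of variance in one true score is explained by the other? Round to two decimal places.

0.16

Disattenuated r = 0.32 / √(0.82 × 0.76) = 0.32 / 0.7894 = 0.4054.
Shared true-score variance = 0.4054² = 0.1643 ≈ 0.16.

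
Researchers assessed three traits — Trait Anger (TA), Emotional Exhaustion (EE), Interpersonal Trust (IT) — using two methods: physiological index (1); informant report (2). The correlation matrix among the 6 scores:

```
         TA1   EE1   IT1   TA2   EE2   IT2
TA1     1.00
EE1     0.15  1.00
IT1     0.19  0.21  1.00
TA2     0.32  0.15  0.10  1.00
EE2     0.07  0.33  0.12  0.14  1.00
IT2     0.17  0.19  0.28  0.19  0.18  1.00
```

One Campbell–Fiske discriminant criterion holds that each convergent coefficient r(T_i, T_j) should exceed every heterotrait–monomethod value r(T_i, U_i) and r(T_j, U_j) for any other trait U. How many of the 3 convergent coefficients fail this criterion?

Convergent coefficients and their comparison sets:
TA (methods 1·2): 0.32 vs {0.15, 0.14, 0.19, 0.19} → pass.
EE (methods 1·2): 0.33 vs {0.15, 0.14, 0.21, 0.18} → pass.
IT (methods 1·2): 0.28 vs {0.19, 0.19, 0.21, 0.18} → pass.
0 of 3 fail.

0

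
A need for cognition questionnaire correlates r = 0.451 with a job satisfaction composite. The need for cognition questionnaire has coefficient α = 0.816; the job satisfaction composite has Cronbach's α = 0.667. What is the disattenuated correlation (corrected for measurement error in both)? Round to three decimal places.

r_true = r_obs / √(r_xx · r_yy) = 0.451 / √(0.816 × 0.667) = 0.451 / √0.544272 = 0.451 / 0.7377 ≈ 0.611.

0.611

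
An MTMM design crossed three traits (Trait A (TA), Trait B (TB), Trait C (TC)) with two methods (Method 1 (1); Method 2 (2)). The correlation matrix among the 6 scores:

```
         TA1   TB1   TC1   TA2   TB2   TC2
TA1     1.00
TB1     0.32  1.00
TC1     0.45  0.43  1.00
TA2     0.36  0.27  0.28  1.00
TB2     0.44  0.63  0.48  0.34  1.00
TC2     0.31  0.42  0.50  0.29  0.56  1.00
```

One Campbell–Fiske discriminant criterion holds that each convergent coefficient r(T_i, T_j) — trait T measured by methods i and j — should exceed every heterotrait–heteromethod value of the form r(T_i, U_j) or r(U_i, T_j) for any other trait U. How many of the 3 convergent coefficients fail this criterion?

1

Each convergent coefficient versus the relevant comparison correlations:
TA (methods 1·2): 0.36 vs {0.44, 0.27, 0.31, 0.28} → fail.
TB (methods 1·2): 0.63 vs {0.27, 0.44, 0.42, 0.48} → pass.
TC (methods 1·2): 0.50 vs {0.28, 0.31, 0.48, 0.42} → pass.
1 of 3 fail.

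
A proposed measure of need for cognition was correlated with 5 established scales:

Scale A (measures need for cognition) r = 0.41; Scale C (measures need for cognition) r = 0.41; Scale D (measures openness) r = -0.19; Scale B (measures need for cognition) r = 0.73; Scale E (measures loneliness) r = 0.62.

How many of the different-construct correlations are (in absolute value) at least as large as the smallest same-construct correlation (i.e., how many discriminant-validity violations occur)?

1

Convergent (same construct = need for cognition): Scale A, Scale C, Scale B.
Smallest convergent = 0.41. Discriminant |r|: 0.19, 0.62; count ≥ 0.41 → 1.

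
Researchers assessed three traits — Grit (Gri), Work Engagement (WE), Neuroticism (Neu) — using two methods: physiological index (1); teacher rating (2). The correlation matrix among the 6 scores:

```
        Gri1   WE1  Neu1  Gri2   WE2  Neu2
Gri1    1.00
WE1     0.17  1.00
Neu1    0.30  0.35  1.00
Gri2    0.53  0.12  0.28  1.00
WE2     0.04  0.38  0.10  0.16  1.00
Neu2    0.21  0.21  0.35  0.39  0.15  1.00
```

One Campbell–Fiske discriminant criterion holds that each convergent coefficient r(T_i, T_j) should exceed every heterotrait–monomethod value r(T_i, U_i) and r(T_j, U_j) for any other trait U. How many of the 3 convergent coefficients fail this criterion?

1

Convergent coefficients and their comparison sets:
Gri (methods 1·2): 0.53 vs {0.17, 0.16, 0.30, 0.39} → pass.
WE (methods 1·2): 0.38 vs {0.17, 0.16, 0.35, 0.15} → pass.
Neu (methods 1·2): 0.35 vs {0.30, 0.39, 0.35, 0.15} → fail.
1 of 3 fail.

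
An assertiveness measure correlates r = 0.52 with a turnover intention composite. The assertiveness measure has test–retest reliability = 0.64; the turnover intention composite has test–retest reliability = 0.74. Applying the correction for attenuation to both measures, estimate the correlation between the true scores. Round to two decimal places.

r_true = r_obs / √(r_xx · r_yy) = 0.52 / √(0.64 × 0.74) = 0.52 / √0.4736 = 0.52 / 0.6882 ≈ 0.76.

0.76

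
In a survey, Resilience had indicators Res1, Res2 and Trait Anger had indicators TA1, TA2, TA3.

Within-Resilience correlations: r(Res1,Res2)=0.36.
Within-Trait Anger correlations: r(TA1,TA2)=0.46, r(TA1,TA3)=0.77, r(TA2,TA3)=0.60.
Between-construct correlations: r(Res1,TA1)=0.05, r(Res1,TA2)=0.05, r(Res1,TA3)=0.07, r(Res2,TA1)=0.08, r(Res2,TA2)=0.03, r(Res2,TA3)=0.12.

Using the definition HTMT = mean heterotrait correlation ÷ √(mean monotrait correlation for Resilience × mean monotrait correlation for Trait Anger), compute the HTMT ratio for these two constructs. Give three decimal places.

0.142

Mean between = 0.40/6 = 0.0667.
Mean within-Res = 0.36/1 = 0.3600; mean within-TA = 1.83/3 = 0.6100.
Geometric mean = √(0.3600 × 0.6100) = 0.4686.
HTMT = 0.0667 / 0.4686 = 0.142.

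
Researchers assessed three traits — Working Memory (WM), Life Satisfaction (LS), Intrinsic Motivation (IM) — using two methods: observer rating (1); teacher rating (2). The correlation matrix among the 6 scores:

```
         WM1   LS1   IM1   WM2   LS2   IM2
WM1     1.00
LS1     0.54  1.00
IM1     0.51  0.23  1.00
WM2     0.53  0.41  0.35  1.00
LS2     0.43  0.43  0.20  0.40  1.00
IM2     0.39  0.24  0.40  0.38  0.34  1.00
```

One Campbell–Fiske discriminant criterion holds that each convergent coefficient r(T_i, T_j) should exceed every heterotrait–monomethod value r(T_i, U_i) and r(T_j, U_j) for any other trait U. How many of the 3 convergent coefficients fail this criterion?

Each convergent coefficient versus the relevant comparison correlations:
WM (methods 1·2): 0.53 vs {0.54, 0.40, 0.51, 0.38} → fail.
LS (methods 1·2): 0.43 vs {0.54, 0.40, 0.23, 0.34} → fail.
IM (methods 1·2): 0.40 vs {0.51, 0.38, 0.23, 0.34} → fail.
3 of 3 fail.

3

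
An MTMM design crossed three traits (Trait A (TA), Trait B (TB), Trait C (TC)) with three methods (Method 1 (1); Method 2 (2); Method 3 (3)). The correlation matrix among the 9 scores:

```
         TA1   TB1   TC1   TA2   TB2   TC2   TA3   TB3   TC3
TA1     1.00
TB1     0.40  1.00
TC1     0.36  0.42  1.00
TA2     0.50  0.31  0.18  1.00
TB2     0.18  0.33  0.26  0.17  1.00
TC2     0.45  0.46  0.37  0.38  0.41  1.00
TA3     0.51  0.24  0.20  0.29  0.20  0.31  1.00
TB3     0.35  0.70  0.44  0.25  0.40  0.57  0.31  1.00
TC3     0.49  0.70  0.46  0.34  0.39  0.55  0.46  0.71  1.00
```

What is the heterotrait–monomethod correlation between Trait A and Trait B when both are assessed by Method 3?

Different traits, same method: r(TA3, TB3) = 0.31.

0.31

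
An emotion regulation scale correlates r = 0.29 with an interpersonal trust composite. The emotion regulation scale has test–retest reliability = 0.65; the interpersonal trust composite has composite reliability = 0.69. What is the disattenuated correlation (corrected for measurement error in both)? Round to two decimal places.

r_true = r_obs / √(r_xx · r_yy) = 0.29 / √(0.65 × 0.69) = 0.29 / √0.4485 = 0.29 / 0.6697 ≈ 0.43.

0.43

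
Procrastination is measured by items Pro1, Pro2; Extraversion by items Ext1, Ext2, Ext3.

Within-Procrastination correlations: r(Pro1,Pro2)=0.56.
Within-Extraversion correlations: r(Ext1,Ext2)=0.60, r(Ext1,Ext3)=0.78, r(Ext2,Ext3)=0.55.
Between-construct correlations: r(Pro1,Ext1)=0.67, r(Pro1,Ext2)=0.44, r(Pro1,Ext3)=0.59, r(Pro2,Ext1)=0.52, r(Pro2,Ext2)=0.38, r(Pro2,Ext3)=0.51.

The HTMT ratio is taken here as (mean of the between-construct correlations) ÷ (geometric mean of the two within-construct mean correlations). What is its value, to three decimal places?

0.864

Between-construct mean = 3.11/6 = 0.5183.
Mean within-Pro = 0.56/1 = 0.5600; mean within-Ext = 1.93/3 = 0.6433.
Geometric mean = √(0.5600 × 0.6433) = 0.6002.
HTMT = 0.5183 / 0.6002 = 0.864.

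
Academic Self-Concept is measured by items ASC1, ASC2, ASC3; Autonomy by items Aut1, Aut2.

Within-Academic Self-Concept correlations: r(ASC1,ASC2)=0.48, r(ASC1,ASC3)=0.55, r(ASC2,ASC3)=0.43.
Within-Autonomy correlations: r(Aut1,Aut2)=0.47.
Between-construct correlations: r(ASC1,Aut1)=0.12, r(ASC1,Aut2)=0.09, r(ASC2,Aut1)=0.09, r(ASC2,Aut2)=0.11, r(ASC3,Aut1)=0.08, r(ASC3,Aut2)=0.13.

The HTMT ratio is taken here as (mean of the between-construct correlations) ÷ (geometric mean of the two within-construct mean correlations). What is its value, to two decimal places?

0.22

Mean heterotrait r = 0.62/6 = 0.1033.
Mean within-ASC = 1.46/3 = 0.4867; mean within-Aut = 0.47/1 = 0.4700.
Geometric mean = √(0.4867 × 0.4700) = 0.4783.
HTMT = 0.1033 / 0.4783 = 0.22.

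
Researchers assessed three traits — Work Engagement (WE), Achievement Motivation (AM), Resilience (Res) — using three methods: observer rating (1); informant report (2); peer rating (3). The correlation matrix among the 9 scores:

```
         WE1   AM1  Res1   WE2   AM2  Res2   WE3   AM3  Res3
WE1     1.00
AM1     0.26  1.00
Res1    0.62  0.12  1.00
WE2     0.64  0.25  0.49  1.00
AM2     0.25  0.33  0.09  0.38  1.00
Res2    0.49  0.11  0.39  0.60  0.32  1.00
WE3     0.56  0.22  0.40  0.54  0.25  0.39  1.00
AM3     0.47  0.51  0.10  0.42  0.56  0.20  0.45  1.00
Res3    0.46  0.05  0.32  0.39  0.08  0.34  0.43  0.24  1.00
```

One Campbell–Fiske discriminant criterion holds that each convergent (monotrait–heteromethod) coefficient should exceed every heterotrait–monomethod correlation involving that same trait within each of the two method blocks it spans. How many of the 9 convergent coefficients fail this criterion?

6

Checking each validity diagonal entry against its comparison values:
WE (methods 1·2): 0.64 vs {0.26, 0.38, 0.62, 0.60} → pass.
WE (methods 1·3): 0.56 vs {0.26, 0.45, 0.62, 0.43} → fail.
WE (methods 2·3): 0.54 vs {0.38, 0.45, 0.60, 0.43} → fail.
AM (methods 1·2): 0.33 vs {0.26, 0.38, 0.12, 0.32} → fail.
AM (methods 1·3): 0.51 vs {0.26, 0.45, 0.12, 0.24} → pass.
AM (methods 2·3): 0.56 vs {0.38, 0.45, 0.32, 0.24} → pass.
Res (methods 1·2): 0.39 vs {0.62, 0.60, 0.12, 0.32} → fail.
Res (methods 1·3): 0.32 vs {0.62, 0.43, 0.12, 0.24} → fail.
Res (methods 2·3): 0.34 vs {0.60, 0.43, 0.32, 0.24} → fail.
6 of 9 fail.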